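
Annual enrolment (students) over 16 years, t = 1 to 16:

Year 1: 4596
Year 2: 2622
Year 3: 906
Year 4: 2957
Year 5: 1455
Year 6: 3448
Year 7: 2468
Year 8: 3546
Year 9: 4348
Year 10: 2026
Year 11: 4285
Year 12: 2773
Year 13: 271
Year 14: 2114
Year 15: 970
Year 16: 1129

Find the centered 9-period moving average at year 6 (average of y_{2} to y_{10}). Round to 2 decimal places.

2641.78

Sum of periods 2–10: 2622 + 906 + 2957 + 1455 + 3448 + 2468 + 3546 + 4348 + 2026 = 23776
Divide by 9: 23776 / 9 = 2641.78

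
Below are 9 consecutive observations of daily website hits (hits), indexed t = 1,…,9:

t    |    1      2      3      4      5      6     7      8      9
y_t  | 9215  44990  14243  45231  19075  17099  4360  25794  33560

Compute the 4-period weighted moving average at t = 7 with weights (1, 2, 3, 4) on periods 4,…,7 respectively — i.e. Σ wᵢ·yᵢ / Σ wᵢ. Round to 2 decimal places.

Weighted sum: 1·45231 + 2·19075 + 3·17099 + 4·4360 = 45231 + 38150 + 51297 + 17440 = 152118
Weight total: 1 + 2 + 3 + 4 = 10
WMA = 152118 / 10 = 15211.80

15211.80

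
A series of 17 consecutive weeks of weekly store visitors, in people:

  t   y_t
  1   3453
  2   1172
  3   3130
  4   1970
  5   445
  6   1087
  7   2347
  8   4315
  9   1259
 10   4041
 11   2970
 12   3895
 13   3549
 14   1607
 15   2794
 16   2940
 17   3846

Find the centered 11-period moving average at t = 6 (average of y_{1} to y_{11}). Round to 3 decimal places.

Sum of periods 1–11: 3453 + 1172 + 3130 + 1970 + 445 + 1087 + 2347 + 4315 + 1259 + 4041 + 2970 = 26189
Divide by 11: 26189 / 11 = 2380.818

2380.818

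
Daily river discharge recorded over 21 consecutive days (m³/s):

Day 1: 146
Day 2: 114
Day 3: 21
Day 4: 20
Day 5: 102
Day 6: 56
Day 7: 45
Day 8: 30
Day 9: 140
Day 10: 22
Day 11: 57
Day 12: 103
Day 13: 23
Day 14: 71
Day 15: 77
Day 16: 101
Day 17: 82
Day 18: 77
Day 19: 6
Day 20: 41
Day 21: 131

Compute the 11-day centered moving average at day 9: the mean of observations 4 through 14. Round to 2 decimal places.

60.82

Sum of periods 4–14: 20 + 102 + 56 + 45 + 30 + 140 + 22 + 57 + 103 + 23 + 71 = 669
Divide by 11: 669 / 11 = 60.82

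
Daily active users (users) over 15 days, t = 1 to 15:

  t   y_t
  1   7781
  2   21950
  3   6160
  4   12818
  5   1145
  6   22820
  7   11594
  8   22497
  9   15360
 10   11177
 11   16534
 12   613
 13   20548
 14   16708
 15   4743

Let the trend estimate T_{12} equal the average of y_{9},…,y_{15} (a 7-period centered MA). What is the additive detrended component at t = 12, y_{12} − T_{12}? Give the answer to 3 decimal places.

-11627.429

Trend T_12 = (15360 + 11177 + 16534 + 613 + 20548 + 16708 + 4743) / 7 = 85683/7 = 12240.42857
Detrended value: 613 − 12240.42857 = -11627.429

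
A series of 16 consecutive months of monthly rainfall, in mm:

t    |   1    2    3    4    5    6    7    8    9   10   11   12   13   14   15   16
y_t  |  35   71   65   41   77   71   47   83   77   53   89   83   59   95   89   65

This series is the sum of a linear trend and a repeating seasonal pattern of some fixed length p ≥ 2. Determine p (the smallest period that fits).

3

First differences y_{t+1} − y_t: 36, -6, -24, 36, -6, -24, 36, -6, …
The difference pattern repeats every 3 terms and not for any smaller step, so p = 3.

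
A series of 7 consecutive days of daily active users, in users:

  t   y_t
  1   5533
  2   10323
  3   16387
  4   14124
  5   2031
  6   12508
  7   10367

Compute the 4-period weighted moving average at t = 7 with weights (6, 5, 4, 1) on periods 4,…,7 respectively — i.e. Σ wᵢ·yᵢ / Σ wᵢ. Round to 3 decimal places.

9706.125

Weighted sum: 6·14124 + 5·2031 + 4·12508 + 1·10367 = 84744 + 10155 + 50032 + 10367 = 155298
Weight total: 6 + 5 + 4 + 1 = 16
WMA = 155298 / 16 = 9706.125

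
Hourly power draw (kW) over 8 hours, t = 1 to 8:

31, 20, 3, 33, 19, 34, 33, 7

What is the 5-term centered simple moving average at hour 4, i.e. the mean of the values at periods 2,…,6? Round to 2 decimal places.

21.80

Sum of periods 2–6: 20 + 3 + 33 + 19 + 34 = 109
Divide by 5: 109 / 5 = 21.80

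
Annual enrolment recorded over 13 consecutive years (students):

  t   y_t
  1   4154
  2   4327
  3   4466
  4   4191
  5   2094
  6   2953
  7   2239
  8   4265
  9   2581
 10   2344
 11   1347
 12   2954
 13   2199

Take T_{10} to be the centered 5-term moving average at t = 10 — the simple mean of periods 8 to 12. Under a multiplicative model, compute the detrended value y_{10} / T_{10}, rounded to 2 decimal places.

0.87

Trend T_10 = (4265 + 2581 + 2344 + 1347 + 2954) / 5 = 13491/5 = 2698.2000
Ratio to trend: 2344 / 2698.2000 = 0.87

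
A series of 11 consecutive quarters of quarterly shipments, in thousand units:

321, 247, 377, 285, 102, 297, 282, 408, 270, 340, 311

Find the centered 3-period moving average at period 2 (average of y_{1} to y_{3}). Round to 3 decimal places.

Sum of periods 1–3: 321 + 247 + 377 = 945
Divide by 3: 945 / 3 = 315.000

315.000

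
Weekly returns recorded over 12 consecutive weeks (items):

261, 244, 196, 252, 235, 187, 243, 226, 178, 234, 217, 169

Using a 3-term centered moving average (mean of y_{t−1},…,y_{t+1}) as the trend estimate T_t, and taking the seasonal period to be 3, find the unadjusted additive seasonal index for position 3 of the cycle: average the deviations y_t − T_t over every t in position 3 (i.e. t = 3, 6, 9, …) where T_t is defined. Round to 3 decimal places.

Season position 3 occurs at t = 3, 6, 9 (where T_t is defined).
t=3: T_3 = 230.66667; y_3 − T_3 = 196 − 230.66667 = -34.66667
t=6: T_6 = 221.66667; y_6 − T_6 = 187 − 221.66667 = -34.66667
t=9: T_9 = 212.66667; y_9 − T_9 = 178 − 212.66667 = -34.66667
Mean deviation: (-34.66667 + -34.66667 + -34.66667) / 3 = -34.667

-34.667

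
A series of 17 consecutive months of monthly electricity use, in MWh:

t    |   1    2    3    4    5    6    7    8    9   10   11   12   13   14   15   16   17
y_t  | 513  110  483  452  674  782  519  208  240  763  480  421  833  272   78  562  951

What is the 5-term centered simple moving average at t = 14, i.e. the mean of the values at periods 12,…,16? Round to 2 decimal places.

Sum of periods 12–16: 421 + 833 + 272 + 78 + 562 = 2166
Divide by 5: 2166 / 5 = 433.20

433.20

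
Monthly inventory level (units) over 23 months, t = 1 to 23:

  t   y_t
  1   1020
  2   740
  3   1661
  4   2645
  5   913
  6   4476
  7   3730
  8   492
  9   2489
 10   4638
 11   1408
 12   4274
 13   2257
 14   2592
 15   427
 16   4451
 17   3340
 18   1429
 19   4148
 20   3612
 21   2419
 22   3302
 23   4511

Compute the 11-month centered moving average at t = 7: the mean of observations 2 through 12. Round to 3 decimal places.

2496.909

Sum of periods 2–12: 740 + 1661 + 2645 + 913 + 4476 + 3730 + 492 + 2489 + 4638 + 1408 + 4274 = 27466
Divide by 11: 27466 / 11 = 2496.909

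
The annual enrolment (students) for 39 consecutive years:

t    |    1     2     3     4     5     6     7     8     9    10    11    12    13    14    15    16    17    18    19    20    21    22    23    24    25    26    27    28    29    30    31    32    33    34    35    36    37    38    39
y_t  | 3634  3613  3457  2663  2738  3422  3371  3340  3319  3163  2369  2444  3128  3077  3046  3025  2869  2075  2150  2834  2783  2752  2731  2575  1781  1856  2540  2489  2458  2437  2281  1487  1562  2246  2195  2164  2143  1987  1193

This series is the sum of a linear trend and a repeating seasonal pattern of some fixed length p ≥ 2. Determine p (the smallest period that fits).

7

First differences y_{t+1} − y_t: -21, -156, -794, 75, 684, -51, -31, -21, -156, -794, 75, 684, -51, -31, -21, -156, …
The difference pattern repeats every 7 terms and not for any smaller step, so p = 7.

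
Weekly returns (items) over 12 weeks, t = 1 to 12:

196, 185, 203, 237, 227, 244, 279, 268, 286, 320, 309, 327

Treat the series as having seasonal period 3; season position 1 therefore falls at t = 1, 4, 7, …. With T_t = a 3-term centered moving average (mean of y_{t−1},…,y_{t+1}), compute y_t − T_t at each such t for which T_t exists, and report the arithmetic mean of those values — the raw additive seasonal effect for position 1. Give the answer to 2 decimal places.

15.00

Season position 1 occurs at t = 4, 7, 10 (where T_t is defined).
t=4: T_4 = 222.3333; y_4 − T_4 = 237 − 222.3333 = 14.6667
t=7: T_7 = 263.6667; y_7 − T_7 = 279 − 263.6667 = 15.3333
t=10: T_10 = 305.0000; y_10 − T_10 = 320 − 305.0000 = 15.0000
Mean deviation: (14.6667 + 15.3333 + 15.0000) / 3 = 15.00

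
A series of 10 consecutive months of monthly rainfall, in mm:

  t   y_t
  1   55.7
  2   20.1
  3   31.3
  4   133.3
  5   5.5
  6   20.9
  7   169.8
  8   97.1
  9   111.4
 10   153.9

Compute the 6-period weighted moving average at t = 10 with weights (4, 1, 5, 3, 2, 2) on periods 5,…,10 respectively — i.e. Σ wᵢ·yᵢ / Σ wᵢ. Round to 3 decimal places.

Weighted sum: 4·5.5 + 1·20.9 + 5·169.8 + 3·97.1 + 2·111.4 + 2·153.9 = 22.0 + 20.9 + 849.0 + 291.3 + 222.8 + 307.8 = 1713.8
Weight total: 4 + 1 + 5 + 3 + 2 + 2 = 17
WMA = 1713.8 / 17 = 100.812

100.812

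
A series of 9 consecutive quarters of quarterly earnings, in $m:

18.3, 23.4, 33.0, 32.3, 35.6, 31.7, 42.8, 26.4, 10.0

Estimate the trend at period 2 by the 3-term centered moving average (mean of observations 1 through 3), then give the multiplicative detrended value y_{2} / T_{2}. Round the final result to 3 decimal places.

0.940

Trend T_2 = (18.3 + 23.4 + 33.0) / 3 = 74.7/3 = 24.90000
Ratio to trend: 23.4 / 24.90000 = 0.940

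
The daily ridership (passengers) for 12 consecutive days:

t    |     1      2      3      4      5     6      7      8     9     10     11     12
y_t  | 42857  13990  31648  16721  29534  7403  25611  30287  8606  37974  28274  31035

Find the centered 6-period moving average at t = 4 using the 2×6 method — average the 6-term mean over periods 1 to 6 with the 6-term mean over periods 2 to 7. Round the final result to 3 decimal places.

Sum over 1–6: 42857 + 13990 + 31648 + 16721 + 29534 + 7403 = 142153
Sum over 2–7: 13990 + 31648 + 16721 + 29534 + 7403 + 25611 = 124907
CMA at t=4 = (142153 + 124907) / (2·6) = 267060 / 12 = 22255.000

22255.000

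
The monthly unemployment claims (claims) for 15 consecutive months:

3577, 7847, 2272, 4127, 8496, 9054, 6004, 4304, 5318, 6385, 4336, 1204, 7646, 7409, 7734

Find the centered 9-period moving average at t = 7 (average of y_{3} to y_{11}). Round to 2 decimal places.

5588.44

Sum of periods 3–11: 2272 + 4127 + 8496 + 9054 + 6004 + 4304 + 5318 + 6385 + 4336 = 50296
Divide by 9: 50296 / 9 = 5588.44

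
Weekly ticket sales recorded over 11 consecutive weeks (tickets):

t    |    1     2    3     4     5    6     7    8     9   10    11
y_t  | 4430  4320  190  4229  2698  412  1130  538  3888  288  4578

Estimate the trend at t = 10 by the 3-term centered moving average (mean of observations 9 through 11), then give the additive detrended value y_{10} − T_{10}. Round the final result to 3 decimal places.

Trend T_10 = (3888 + 288 + 4578) / 3 = 8754/3 = 2918.00000
Detrended value: 288 − 2918.00000 = -2630.000

-2630.000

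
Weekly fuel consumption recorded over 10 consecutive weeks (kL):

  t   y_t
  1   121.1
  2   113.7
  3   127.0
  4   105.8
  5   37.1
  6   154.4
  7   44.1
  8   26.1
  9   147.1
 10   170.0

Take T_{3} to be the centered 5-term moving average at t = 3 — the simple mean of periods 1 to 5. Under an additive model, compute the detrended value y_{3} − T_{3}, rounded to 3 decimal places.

Trend T_3 = (121.1 + 113.7 + 127.0 + 105.8 + 37.1) / 5 = 504.7/5 = 100.94000
Detrended value: 127.0 − 100.94000 = 26.060

26.060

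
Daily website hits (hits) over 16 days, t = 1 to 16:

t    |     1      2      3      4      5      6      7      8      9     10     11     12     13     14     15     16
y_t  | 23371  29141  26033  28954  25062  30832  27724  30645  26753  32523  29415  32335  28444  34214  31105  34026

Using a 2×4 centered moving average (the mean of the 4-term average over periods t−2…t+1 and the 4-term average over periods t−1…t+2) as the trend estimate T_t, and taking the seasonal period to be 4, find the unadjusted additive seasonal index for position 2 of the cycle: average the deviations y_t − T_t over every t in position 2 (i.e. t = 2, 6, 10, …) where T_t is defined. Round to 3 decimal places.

Season position 2 occurs at t = 6, 10, 14 (where T_t is defined).
t=6: T_6 = 28354.37500; y_6 − T_6 = 30832 − 28354.37500 = 2477.62500
t=10: T_10 = 30045.25000; y_10 − T_10 = 32523 − 30045.25000 = 2477.75000
t=14: T_14 = 31735.87500; y_14 − T_14 = 34214 − 31735.87500 = 2478.12500
Mean deviation: (2477.62500 + 2477.75000 + 2478.12500) / 3 = 2477.833

2477.833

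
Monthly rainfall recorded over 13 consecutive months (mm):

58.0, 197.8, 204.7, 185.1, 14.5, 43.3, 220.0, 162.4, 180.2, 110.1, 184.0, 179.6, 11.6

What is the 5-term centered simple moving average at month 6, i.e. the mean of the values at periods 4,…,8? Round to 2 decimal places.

Sum of periods 4–8: 185.1 + 14.5 + 43.3 + 220.0 + 162.4 = 625.3
Divide by 5: 625.3 / 5 = 125.06

125.06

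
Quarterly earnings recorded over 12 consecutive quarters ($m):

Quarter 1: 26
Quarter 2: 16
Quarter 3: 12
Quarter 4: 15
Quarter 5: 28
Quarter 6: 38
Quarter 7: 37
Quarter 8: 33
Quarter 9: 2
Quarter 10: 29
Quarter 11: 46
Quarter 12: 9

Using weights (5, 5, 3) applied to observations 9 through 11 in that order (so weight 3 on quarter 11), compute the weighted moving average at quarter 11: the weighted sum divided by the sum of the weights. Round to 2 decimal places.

Weighted sum: 5·2 + 5·29 + 3·46 = 10 + 145 + 138 = 293
Weight total: 5 + 5 + 3 = 13
WMA = 293 / 13 = 22.54

22.54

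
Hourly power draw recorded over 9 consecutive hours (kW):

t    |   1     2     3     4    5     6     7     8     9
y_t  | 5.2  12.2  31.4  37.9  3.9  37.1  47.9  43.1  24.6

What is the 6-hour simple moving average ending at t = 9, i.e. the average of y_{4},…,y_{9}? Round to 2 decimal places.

Sum of periods 4–9: 37.9 + 3.9 + 37.1 + 47.9 + 43.1 + 24.6 = 194.5
Divide by 6: 194.5 / 6 = 32.42

32.42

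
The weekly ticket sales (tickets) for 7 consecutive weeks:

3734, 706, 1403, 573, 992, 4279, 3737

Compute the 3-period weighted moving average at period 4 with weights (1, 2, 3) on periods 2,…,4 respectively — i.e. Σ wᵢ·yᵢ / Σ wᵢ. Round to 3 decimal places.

871.833

Weighted sum: 1·706 + 2·1403 + 3·573 = 706 + 2806 + 1719 = 5231
Weight total: 1 + 2 + 3 = 6
WMA = 5231 / 6 = 871.833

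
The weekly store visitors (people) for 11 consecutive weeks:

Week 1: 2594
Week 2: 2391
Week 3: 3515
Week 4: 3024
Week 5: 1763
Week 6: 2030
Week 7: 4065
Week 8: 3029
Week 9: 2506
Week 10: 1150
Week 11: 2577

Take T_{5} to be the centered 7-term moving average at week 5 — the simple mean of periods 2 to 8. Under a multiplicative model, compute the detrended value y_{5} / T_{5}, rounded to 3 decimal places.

0.623

Trend T_5 = (2391 + 3515 + 3024 + 1763 + 2030 + 4065 + 3029) / 7 = 19817/7 = 2831.00000
Ratio to trend: 1763 / 2831.00000 = 0.623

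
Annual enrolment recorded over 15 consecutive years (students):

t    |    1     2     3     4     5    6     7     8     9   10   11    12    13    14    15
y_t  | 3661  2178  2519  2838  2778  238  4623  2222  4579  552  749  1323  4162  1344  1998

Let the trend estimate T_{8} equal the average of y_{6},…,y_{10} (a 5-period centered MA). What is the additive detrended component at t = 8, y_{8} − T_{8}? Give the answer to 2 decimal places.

-220.80

Trend T_8 = (238 + 4623 + 2222 + 4579 + 552) / 5 = 12214/5 = 2442.8000
Detrended value: 2222 − 2442.8000 = -220.80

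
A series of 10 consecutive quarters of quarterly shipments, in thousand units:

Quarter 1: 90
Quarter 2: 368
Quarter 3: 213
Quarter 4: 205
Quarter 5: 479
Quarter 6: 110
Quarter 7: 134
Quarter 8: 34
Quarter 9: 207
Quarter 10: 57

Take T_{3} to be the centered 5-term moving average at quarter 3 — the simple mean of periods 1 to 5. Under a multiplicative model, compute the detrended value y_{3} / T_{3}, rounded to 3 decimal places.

Trend T_3 = (90 + 368 + 213 + 205 + 479) / 5 = 1355/5 = 271.00000
Ratio to trend: 213 / 271.00000 = 0.786

0.786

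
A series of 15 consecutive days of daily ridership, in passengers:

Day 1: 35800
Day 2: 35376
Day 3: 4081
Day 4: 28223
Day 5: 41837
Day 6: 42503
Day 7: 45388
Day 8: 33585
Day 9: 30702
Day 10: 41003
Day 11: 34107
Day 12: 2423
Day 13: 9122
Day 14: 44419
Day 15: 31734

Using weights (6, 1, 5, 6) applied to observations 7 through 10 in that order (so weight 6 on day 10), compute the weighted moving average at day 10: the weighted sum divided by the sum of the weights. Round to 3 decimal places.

39191.167

Weighted sum: 6·45388 + 1·33585 + 5·30702 + 6·41003 = 272328 + 33585 + 153510 + 246018 = 705441
Weight total: 6 + 1 + 5 + 6 = 18
WMA = 705441 / 18 = 39191.167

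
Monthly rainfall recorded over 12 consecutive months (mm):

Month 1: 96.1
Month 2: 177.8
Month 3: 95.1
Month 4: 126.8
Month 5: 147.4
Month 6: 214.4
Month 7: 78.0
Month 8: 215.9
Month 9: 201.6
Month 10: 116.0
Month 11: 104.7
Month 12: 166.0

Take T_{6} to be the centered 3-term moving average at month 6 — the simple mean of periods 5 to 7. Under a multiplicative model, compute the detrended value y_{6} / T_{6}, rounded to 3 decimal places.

Trend T_6 = (147.4 + 214.4 + 78.0) / 3 = 439.8/3 = 146.60000
Ratio to trend: 214.4 / 146.60000 = 1.462

1.462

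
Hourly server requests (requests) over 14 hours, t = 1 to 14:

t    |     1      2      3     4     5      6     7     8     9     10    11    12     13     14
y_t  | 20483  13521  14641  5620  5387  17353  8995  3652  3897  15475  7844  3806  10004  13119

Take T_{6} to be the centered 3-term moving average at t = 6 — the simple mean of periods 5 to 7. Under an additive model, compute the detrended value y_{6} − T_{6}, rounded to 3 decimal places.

Trend T_6 = (5387 + 17353 + 8995) / 3 = 31735/3 = 10578.33333
Detrended value: 17353 − 10578.33333 = 6774.667

6774.667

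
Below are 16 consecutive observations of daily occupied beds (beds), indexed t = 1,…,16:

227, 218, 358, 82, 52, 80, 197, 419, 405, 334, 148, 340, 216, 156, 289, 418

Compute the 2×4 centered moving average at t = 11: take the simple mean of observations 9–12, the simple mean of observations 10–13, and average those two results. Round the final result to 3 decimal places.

Sum over 9–12: 405 + 334 + 148 + 340 = 1227
Sum over 10–13: 334 + 148 + 340 + 216 = 1038
CMA at t=11 = (1227 + 1038) / (2·4) = 2265 / 8 = 283.125

283.125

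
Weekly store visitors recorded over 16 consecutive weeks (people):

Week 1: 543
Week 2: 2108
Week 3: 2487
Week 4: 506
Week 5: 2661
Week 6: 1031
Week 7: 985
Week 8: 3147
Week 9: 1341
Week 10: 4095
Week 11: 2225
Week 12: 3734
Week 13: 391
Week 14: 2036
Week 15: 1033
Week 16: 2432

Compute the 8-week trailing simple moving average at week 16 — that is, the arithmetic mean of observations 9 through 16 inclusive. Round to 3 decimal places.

Sum of periods 9–16: 1341 + 4095 + 2225 + 3734 + 391 + 2036 + 1033 + 2432 = 17287
Divide by 8: 17287 / 8 = 2160.875

2160.875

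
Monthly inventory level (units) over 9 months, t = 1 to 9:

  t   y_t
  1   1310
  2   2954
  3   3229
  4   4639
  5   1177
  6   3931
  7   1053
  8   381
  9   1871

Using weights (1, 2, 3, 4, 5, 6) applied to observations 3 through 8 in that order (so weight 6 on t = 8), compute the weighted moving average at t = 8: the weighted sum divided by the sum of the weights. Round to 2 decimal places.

1872.05

Weighted sum: 1·3229 + 2·4639 + 3·1177 + 4·3931 + 5·1053 + 6·381 = 3229 + 9278 + 3531 + 15724 + 5265 + 2286 = 39313
Weight total: 1 + 2 + 3 + 4 + 5 + 6 = 21
WMA = 39313 / 21 = 1872.05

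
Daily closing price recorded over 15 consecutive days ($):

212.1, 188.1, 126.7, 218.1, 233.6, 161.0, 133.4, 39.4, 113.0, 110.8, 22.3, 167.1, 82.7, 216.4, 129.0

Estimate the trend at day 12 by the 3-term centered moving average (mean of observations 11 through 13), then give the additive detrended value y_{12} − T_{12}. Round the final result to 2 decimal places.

Trend T_12 = (22.3 + 167.1 + 82.7) / 3 = 272.1/3 = 90.7000
Detrended value: 167.1 − 90.7000 = 76.40

76.40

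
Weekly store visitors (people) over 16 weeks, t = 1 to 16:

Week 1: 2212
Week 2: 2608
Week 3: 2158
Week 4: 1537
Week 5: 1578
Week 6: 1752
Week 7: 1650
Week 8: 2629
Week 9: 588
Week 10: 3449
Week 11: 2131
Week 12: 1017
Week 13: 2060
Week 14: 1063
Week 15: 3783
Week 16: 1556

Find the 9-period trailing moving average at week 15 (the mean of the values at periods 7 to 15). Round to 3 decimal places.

Sum of periods 7–15: 1650 + 2629 + 588 + 3449 + 2131 + 1017 + 2060 + 1063 + 3783 = 18370
Divide by 9: 18370 / 9 = 2041.111

2041.111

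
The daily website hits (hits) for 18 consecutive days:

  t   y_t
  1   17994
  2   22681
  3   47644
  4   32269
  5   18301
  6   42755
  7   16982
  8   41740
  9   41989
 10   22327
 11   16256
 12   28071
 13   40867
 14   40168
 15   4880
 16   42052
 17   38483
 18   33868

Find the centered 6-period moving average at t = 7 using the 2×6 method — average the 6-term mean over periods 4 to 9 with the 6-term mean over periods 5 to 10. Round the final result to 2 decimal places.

Sum over 4–9: 32269 + 18301 + 42755 + 16982 + 41740 + 41989 = 194036
Sum over 5–10: 18301 + 42755 + 16982 + 41740 + 41989 + 22327 = 184094
CMA at t=7 = (194036 + 184094) / (2·6) = 378130 / 12 = 31510.83

31510.83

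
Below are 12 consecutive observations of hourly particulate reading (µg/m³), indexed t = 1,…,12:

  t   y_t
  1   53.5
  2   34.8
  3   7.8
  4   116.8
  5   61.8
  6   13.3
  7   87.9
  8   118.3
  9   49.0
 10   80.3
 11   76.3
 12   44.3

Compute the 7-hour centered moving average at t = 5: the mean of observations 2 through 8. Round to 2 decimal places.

Sum of periods 2–8: 34.8 + 7.8 + 116.8 + 61.8 + 13.3 + 87.9 + 118.3 = 440.7
Divide by 7: 440.7 / 7 = 62.96

62.96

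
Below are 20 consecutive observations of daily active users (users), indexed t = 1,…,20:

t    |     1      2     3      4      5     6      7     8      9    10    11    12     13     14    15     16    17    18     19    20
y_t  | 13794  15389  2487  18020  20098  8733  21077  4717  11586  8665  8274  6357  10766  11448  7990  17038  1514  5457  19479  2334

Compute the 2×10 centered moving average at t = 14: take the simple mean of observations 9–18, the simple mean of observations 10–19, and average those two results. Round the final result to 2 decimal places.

9304.15

Sum over 9–18: 11586 + 8665 + 8274 + 6357 + 10766 + 11448 + 7990 + 17038 + 1514 + 5457 = 89095
Sum over 10–19: 8665 + 8274 + 6357 + 10766 + 11448 + 7990 + 17038 + 1514 + 5457 + 19479 = 96988
CMA at t=14 = (89095 + 96988) / (2·10) = 186083 / 20 = 9304.15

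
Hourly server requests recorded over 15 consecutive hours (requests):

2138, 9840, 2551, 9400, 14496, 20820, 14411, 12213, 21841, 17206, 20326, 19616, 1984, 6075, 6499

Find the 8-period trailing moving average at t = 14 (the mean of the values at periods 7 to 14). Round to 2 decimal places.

Sum of periods 7–14: 14411 + 12213 + 21841 + 17206 + 20326 + 19616 + 1984 + 6075 = 113672
Divide by 8: 113672 / 8 = 14209.00

14209.00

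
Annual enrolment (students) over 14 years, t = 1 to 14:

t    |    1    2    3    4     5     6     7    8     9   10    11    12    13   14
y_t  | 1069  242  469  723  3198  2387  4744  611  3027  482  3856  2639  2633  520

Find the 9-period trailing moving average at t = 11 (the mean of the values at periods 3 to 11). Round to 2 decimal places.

2166.33

Sum of periods 3–11: 469 + 723 + 3198 + 2387 + 4744 + 611 + 3027 + 482 + 3856 = 19497
Divide by 9: 19497 / 9 = 2166.33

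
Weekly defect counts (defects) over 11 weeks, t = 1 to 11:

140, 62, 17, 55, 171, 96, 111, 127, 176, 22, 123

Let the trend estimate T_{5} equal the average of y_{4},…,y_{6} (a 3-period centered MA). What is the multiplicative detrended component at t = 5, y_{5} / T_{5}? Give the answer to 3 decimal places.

Trend T_5 = (55 + 171 + 96) / 3 = 322/3 = 107.33333
Ratio to trend: 171 / 107.33333 = 1.593

1.593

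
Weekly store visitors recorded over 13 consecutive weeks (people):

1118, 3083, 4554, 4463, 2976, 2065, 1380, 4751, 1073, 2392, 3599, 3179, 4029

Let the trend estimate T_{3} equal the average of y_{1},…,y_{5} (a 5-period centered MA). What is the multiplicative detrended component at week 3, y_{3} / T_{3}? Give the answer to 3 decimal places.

1.406

Trend T_3 = (1118 + 3083 + 4554 + 4463 + 2976) / 5 = 16194/5 = 3238.80000
Ratio to trend: 4554 / 3238.80000 = 1.406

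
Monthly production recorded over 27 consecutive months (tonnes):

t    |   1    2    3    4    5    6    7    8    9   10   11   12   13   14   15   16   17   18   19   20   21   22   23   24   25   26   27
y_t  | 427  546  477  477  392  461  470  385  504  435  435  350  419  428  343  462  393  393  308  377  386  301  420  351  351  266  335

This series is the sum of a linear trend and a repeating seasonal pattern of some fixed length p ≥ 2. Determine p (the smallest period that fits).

First differences y_{t+1} − y_t: 119, -69, 0, -85, 69, 9, -85, 119, -69, 0, -85, 69, 9, -85, 119, -69, …
The difference pattern repeats every 7 terms and not for any smaller step, so p = 7.

7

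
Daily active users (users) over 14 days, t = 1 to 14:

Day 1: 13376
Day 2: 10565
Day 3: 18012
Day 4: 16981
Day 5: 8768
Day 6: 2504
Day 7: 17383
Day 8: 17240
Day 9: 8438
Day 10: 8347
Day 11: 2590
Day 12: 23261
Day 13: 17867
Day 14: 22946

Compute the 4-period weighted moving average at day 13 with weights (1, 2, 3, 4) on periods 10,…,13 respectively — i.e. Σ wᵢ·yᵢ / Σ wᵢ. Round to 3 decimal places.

Weighted sum: 1·8347 + 2·2590 + 3·23261 + 4·17867 = 8347 + 5180 + 69783 + 71468 = 154778
Weight total: 1 + 2 + 3 + 4 = 10
WMA = 154778 / 10 = 15477.800

15477.800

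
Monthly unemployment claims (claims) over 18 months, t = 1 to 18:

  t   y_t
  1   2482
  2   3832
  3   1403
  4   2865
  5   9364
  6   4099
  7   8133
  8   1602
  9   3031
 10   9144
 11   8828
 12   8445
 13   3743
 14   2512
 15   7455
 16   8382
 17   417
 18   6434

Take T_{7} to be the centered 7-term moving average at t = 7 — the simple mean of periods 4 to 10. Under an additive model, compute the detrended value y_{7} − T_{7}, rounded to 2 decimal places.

2670.43

Trend T_7 = (2865 + 9364 + 4099 + 8133 + 1602 + 3031 + 9144) / 7 = 38238/7 = 5462.5714
Detrended value: 8133 − 5462.5714 = 2670.43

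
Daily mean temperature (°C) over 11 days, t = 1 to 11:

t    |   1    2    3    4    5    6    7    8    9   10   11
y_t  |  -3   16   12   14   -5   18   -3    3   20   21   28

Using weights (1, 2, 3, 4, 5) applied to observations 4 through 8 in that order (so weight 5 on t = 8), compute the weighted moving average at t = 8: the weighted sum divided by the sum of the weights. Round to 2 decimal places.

4.07

Weighted sum: 1·14 + 2·-5 + 3·18 + 4·-3 + 5·3 = 14 + -10 + 54 + -12 + 15 = 61
Weight total: 1 + 2 + 3 + 4 + 5 = 15
WMA = 61 / 15 = 4.07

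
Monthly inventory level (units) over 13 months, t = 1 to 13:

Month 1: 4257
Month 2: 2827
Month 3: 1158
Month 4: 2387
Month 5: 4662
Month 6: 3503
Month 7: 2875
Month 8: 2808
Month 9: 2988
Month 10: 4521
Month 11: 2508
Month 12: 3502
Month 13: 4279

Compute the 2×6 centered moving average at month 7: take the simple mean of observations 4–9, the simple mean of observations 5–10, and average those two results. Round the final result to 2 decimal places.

3381.67

Sum over 4–9: 2387 + 4662 + 3503 + 2875 + 2808 + 2988 = 19223
Sum over 5–10: 4662 + 3503 + 2875 + 2808 + 2988 + 4521 = 21357
CMA at t=7 = (19223 + 21357) / (2·6) = 40580 / 12 = 3381.67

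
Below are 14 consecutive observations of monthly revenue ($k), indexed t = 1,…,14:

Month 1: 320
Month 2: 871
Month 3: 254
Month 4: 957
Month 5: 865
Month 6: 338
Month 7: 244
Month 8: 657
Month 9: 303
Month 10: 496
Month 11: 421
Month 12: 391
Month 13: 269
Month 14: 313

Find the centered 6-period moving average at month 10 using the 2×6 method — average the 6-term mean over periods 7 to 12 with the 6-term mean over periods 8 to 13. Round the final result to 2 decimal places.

420.75

Sum over 7–12: 244 + 657 + 303 + 496 + 421 + 391 = 2512
Sum over 8–13: 657 + 303 + 496 + 421 + 391 + 269 = 2537
CMA at t=10 = (2512 + 2537) / (2·6) = 5049 / 12 = 420.75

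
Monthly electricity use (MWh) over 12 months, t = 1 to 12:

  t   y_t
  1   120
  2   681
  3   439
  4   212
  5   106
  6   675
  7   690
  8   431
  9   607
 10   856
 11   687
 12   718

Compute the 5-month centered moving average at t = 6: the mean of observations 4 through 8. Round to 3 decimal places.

Sum of periods 4–8: 212 + 106 + 675 + 690 + 431 = 2114
Divide by 5: 2114 / 5 = 422.800

422.800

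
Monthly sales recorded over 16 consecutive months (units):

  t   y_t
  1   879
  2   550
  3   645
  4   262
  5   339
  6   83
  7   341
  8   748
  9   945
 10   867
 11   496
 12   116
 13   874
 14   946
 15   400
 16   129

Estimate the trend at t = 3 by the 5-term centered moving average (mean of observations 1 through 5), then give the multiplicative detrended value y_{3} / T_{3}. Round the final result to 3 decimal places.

1.206

Trend T_3 = (879 + 550 + 645 + 262 + 339) / 5 = 2675/5 = 535.00000
Ratio to trend: 645 / 535.00000 = 1.206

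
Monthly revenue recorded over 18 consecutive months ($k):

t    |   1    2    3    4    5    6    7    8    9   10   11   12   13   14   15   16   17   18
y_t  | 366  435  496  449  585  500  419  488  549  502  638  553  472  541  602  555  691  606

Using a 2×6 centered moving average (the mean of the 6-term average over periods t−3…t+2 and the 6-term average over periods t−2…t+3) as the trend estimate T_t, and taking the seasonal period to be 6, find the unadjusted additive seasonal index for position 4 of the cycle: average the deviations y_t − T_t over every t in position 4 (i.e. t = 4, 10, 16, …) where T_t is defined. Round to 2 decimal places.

Season position 4 occurs at t = 4, 10 (where T_t is defined).
t=4: T_4 = 476.2500; y_4 − T_4 = 449 − 476.2500 = -27.2500
t=10: T_10 = 529.2500; y_10 − T_10 = 502 − 529.2500 = -27.2500
Mean deviation: (-27.2500 + -27.2500) / 2 = -27.25

-27.25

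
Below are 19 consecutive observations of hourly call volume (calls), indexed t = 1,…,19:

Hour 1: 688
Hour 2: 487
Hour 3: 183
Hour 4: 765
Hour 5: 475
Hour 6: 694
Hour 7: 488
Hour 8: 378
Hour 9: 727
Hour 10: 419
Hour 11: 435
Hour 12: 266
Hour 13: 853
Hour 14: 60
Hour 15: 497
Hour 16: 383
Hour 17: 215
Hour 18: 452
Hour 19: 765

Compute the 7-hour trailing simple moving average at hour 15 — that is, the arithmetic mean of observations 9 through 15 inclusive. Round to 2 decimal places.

465.29

Sum of periods 9–15: 727 + 419 + 435 + 266 + 853 + 60 + 497 = 3257
Divide by 7: 3257 / 7 = 465.29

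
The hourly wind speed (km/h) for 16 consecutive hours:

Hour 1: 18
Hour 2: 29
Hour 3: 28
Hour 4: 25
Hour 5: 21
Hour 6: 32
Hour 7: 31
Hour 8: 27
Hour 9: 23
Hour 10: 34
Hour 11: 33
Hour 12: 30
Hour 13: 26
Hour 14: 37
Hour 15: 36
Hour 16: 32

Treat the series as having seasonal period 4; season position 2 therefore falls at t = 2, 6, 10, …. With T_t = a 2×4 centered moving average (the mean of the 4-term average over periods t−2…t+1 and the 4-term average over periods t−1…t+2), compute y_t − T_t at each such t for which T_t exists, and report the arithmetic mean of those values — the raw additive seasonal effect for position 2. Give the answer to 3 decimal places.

Season position 2 occurs at t = 6, 10, 14 (where T_t is defined).
t=6: T_6 = 27.50000; y_6 − T_6 = 32 − 27.50000 = 4.50000
t=10: T_10 = 29.62500; y_10 − T_10 = 34 − 29.62500 = 4.37500
t=14: T_14 = 32.50000; y_14 − T_14 = 37 − 32.50000 = 4.50000
Mean deviation: (4.50000 + 4.37500 + 4.50000) / 3 = 4.458

4.458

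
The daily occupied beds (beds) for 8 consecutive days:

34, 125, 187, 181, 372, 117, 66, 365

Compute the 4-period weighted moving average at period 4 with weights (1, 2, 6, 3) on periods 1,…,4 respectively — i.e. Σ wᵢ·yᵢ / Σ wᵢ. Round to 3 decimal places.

Weighted sum: 1·34 + 2·125 + 6·187 + 3·181 = 34 + 250 + 1122 + 543 = 1949
Weight total: 1 + 2 + 6 + 3 = 12
WMA = 1949 / 12 = 162.417

162.417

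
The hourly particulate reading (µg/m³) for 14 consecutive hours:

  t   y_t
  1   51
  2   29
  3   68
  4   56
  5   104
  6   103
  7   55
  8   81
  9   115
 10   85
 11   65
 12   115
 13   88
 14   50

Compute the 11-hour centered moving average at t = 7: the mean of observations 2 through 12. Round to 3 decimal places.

Sum of periods 2–12: 29 + 68 + 56 + 104 + 103 + 55 + 81 + 115 + 85 + 65 + 115 = 876
Divide by 11: 876 / 11 = 79.636

79.636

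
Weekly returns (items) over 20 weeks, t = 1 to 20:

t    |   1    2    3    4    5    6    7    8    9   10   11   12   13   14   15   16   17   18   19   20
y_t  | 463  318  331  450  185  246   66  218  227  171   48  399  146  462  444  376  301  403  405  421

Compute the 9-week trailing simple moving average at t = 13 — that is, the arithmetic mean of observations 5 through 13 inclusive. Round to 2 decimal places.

189.56

Sum of periods 5–13: 185 + 246 + 66 + 218 + 227 + 171 + 48 + 399 + 146 = 1706
Divide by 9: 1706 / 9 = 189.56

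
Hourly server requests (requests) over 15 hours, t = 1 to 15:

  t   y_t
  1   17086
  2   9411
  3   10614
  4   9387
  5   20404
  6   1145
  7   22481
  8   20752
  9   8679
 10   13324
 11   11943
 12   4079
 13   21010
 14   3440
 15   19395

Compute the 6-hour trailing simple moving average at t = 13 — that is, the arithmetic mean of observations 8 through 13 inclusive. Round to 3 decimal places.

13297.833

Sum of periods 8–13: 20752 + 8679 + 13324 + 11943 + 4079 + 21010 = 79787
Divide by 6: 79787 / 6 = 13297.833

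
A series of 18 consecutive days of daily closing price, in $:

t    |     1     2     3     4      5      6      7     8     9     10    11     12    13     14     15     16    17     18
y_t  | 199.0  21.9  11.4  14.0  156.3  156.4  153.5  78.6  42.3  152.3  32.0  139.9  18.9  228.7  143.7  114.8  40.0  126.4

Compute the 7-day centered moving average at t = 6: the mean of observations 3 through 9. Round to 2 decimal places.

87.50

Sum of periods 3–9: 11.4 + 14.0 + 156.3 + 156.4 + 153.5 + 78.6 + 42.3 = 612.5
Divide by 7: 612.5 / 7 = 87.50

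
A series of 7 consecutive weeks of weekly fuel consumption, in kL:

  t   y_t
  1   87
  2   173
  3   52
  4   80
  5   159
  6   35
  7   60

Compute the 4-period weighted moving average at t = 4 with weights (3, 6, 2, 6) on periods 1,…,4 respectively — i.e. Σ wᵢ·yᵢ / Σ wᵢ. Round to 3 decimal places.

110.765

Weighted sum: 3·87 + 6·173 + 2·52 + 6·80 = 261 + 1038 + 104 + 480 = 1883
Weight total: 3 + 6 + 2 + 6 = 17
WMA = 1883 / 17 = 110.765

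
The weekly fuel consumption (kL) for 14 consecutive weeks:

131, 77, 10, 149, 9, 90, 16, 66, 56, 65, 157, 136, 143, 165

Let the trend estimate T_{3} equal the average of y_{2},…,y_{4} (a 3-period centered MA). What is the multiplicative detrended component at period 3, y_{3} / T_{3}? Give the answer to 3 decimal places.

Trend T_3 = (77 + 10 + 149) / 3 = 236/3 = 78.66667
Ratio to trend: 10 / 78.66667 = 0.127

0.127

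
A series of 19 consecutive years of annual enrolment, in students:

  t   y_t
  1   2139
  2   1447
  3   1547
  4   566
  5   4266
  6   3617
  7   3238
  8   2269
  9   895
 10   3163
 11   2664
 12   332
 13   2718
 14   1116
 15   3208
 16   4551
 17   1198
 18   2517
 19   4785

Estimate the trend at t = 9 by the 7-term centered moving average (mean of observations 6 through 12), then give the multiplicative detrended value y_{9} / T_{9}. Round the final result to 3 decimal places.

0.387

Trend T_9 = (3617 + 3238 + 2269 + 895 + 3163 + 2664 + 332) / 7 = 16178/7 = 2311.14286
Ratio to trend: 895 / 2311.14286 = 0.387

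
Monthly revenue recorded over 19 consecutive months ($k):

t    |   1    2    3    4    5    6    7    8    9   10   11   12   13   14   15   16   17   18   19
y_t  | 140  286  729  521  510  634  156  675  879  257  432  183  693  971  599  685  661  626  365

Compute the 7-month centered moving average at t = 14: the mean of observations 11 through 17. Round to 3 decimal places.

603.429

Sum of periods 11–17: 432 + 183 + 693 + 971 + 599 + 685 + 661 = 4224
Divide by 7: 4224 / 7 = 603.429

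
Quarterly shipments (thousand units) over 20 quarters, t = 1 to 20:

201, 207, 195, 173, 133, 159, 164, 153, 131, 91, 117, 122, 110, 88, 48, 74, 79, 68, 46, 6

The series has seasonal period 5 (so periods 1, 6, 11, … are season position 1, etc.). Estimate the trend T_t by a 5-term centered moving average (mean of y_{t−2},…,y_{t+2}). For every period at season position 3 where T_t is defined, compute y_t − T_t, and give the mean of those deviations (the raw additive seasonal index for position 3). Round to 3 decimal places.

13.250

Season position 3 occurs at t = 3, 8, 13, 18 (where T_t is defined).
t=3: T_3 = 181.80000; y_3 − T_3 = 195 − 181.80000 = 13.20000
t=8: T_8 = 139.60000; y_8 − T_8 = 153 − 139.60000 = 13.40000
t=13: T_13 = 97.00000; y_13 − T_13 = 110 − 97.00000 = 13.00000
t=18: T_18 = 54.60000; y_18 − T_18 = 68 − 54.60000 = 13.40000
Mean deviation: (13.20000 + 13.40000 + 13.00000 + 13.40000) / 4 = 13.250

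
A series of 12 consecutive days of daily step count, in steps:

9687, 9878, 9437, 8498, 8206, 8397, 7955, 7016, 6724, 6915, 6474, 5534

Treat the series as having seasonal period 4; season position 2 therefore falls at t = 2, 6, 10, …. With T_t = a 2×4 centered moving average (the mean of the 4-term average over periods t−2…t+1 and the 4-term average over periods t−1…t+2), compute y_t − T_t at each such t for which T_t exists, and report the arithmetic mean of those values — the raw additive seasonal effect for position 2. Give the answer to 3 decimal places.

318.125

Season position 2 occurs at t = 6, 10 (where T_t is defined).
t=6: T_6 = 8078.75000; y_6 − T_6 = 8397 − 8078.75000 = 318.25000
t=10: T_10 = 6597.00000; y_10 − T_10 = 6915 − 6597.00000 = 318.00000
Mean deviation: (318.25000 + 318.00000) / 2 = 318.125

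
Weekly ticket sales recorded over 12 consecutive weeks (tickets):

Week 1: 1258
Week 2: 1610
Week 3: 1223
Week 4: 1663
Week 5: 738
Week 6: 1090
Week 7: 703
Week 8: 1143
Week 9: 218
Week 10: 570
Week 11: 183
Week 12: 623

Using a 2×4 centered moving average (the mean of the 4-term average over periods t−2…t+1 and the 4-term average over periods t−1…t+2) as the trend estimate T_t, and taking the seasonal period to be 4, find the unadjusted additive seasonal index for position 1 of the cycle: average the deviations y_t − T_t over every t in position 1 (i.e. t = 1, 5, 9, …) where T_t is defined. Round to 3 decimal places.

-375.500

Season position 1 occurs at t = 5, 9 (where T_t is defined).
t=5: T_5 = 1113.50000; y_5 − T_5 = 738 − 1113.50000 = -375.50000
t=9: T_9 = 593.50000; y_9 − T_9 = 218 − 593.50000 = -375.50000
Mean deviation: (-375.50000 + -375.50000) / 2 = -375.500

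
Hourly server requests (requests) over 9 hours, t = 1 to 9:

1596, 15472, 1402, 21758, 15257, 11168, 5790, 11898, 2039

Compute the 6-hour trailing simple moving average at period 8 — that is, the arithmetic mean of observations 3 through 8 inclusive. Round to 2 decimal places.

11212.17

Sum of periods 3–8: 1402 + 21758 + 15257 + 11168 + 5790 + 11898 = 67273
Divide by 6: 67273 / 6 = 11212.17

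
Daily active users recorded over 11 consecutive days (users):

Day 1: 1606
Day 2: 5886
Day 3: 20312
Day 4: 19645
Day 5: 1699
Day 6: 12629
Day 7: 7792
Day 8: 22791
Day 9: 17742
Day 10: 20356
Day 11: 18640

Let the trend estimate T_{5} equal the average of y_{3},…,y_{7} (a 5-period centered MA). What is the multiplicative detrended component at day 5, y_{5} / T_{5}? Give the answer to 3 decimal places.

0.137

Trend T_5 = (20312 + 19645 + 1699 + 12629 + 7792) / 5 = 62077/5 = 12415.40000
Ratio to trend: 1699 / 12415.40000 = 0.137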